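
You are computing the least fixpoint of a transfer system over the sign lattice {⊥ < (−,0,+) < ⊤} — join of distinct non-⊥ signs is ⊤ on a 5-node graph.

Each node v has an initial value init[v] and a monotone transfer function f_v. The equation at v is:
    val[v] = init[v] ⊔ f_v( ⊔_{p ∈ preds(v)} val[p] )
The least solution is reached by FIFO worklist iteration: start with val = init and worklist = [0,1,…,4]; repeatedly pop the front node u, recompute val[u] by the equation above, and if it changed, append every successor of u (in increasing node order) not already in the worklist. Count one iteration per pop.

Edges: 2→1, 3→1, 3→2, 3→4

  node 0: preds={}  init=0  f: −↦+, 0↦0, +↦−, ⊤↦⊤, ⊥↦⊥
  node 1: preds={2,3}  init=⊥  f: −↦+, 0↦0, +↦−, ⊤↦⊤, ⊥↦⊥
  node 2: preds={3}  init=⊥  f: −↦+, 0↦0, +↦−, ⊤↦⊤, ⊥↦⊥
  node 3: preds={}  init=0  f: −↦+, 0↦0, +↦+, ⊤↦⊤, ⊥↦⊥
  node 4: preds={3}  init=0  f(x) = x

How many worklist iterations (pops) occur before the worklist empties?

Iteration log — 6 steps:
  step 1. node 0  ⊔preds=⊥  new=0  stable
  step 2. node 1  ⊔preds=0  new=0  old=⊥  +wl: 
  step 3. node 2  ⊔preds=0  new=0  old=⊥  +wl: 1
  step 4. node 3  ⊔preds=⊥  new=0  stable
  step 5. node 4  ⊔preds=0  new=0  stable
  step 6. node 1  ⊔preds=0  new=0  stable

Least fixpoint reached:
  node 0: 0
  node 1: 0
  node 2: 0
  node 3: 0
  node 4: 0

6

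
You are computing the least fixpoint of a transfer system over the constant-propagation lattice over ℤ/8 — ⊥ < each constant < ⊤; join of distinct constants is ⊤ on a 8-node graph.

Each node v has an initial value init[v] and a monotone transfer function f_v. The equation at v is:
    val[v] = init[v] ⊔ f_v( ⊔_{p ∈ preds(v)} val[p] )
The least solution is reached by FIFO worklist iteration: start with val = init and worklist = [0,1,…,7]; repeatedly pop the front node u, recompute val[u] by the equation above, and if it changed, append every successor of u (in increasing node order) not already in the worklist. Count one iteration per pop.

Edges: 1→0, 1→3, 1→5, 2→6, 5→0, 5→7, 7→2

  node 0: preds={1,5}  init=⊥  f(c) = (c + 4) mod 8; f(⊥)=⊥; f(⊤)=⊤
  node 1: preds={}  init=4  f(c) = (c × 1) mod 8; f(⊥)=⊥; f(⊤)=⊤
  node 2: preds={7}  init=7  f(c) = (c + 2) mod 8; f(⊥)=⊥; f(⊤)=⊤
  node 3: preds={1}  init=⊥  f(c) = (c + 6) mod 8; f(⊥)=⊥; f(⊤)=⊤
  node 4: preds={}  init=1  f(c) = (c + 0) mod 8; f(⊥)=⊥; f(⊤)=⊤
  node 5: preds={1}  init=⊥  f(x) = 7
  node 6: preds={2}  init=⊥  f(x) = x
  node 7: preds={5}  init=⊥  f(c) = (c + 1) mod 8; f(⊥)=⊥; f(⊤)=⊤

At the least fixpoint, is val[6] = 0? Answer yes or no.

Worklist (11 pops):
  #1 pop 0: in=4 → 0 (was ⊥); enqueue []
  #2 pop 1: in=⊥ → 4 (no change)
  #3 pop 2: in=⊥ → 7 (no change)
  #4 pop 3: in=4 → 2 (was ⊥); enqueue []
  #5 pop 4: in=⊥ → 1 (no change)
  #6 pop 5: in=4 → 7 (was ⊥); enqueue [0]
  #7 pop 6: in=7 → 7 (was ⊥); enqueue []
  #8 pop 7: in=7 → 0 (was ⊥); enqueue [2]
  #9 pop 0: in=⊤ → ⊤ (was 0); enqueue []
  #10 pop 2: in=0 → ⊤ (was 7); enqueue [6]
  #11 pop 6: in=⊤ → ⊤ (was 7); enqueue []

Fixpoint:
  val[0] = ⊤
  val[1] = 4
  val[2] = ⊤
  val[3] = 2
  val[4] = 1
  val[5] = 7
  val[6] = ⊤
  val[7] = 0

no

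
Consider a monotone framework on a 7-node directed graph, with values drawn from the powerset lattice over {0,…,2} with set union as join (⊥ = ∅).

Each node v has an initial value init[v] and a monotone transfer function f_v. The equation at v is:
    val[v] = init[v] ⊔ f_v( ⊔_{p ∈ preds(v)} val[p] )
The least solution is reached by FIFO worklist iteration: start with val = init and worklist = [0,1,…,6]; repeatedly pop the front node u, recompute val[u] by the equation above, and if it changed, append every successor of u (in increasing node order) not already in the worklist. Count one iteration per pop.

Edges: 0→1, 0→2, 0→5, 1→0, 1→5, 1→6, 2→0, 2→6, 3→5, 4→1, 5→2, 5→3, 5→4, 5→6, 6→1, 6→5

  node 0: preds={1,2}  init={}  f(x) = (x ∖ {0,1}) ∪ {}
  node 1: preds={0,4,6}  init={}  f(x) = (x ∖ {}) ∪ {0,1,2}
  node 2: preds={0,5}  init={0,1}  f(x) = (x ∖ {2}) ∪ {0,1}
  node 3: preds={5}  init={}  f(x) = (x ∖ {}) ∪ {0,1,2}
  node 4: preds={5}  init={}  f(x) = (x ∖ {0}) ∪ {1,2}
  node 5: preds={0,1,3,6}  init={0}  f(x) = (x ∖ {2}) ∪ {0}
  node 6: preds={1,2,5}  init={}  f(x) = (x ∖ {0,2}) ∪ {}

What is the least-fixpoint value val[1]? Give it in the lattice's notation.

{0,1,2}

Iteration log — 13 steps:
  step 1. node 0  ⊔preds={0,1}  new={}  stable
  step 2. node 1  ⊔preds={}  new={0,1,2}  old={}  +wl: 0
  step 3. node 2  ⊔preds={0}  new={0,1}  stable
  step 4. node 3  ⊔preds={0}  new={0,1,2}  old={}  +wl: 
  step 5. node 4  ⊔preds={0}  new={1,2}  old={}  +wl: 1
  step 6. node 5  ⊔preds={0,1,2}  new={0,1}  old={0}  +wl: 2,3,4
  step 7. node 6  ⊔preds={0,1,2}  new={1}  old={}  +wl: 5
  step 8. node 0  ⊔preds={0,1,2}  new={2}  old={}  +wl: 
  step 9. node 1  ⊔preds={1,2}  new={0,1,2}  stable
  step 10. node 2  ⊔preds={0,1,2}  new={0,1}  stable
  step 11. node 3  ⊔preds={0,1}  new={0,1,2}  stable
  step 12. node 4  ⊔preds={0,1}  new={1,2}  stable
  step 13. node 5  ⊔preds={0,1,2}  new={0,1}  stable

Least fixpoint reached:
  node 0: {2}
  node 1: {0,1,2}
  node 2: {0,1}
  node 3: {0,1,2}
  node 4: {1,2}
  node 5: {0,1}
  node 6: {1}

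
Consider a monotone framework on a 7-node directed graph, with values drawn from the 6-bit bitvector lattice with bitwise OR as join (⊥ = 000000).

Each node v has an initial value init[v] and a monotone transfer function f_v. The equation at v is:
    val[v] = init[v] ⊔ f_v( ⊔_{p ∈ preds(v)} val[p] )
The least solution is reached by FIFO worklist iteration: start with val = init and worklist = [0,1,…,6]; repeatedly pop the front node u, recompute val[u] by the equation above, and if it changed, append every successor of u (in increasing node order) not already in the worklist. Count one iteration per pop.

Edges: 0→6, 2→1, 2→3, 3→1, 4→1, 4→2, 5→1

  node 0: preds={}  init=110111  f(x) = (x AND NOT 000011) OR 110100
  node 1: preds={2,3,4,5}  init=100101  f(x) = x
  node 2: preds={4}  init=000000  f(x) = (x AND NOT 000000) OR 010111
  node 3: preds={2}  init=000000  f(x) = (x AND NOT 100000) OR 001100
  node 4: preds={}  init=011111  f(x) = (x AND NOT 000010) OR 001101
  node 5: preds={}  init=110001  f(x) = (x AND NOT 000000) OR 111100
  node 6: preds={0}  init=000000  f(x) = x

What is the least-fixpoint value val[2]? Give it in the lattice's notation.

Iteration log — 8 steps:
  step 1. node 0  ⊔preds=000000  new=110111  stable
  step 2. node 1  ⊔preds=111111  new=111111  old=100101  +wl: 
  step 3. node 2  ⊔preds=011111  new=011111  old=000000  +wl: 1
  step 4. node 3  ⊔preds=011111  new=011111  old=000000  +wl: 
  step 5. node 4  ⊔preds=000000  new=011111  stable
  step 6. node 5  ⊔preds=000000  new=111101  old=110001  +wl: 
  step 7. node 6  ⊔preds=110111  new=110111  old=000000  +wl: 
  step 8. node 1  ⊔preds=111111  new=111111  stable

Least fixpoint reached:
  node 0: 110111
  node 1: 111111
  node 2: 011111
  node 3: 011111
  node 4: 011111
  node 5: 111101
  node 6: 110111

011111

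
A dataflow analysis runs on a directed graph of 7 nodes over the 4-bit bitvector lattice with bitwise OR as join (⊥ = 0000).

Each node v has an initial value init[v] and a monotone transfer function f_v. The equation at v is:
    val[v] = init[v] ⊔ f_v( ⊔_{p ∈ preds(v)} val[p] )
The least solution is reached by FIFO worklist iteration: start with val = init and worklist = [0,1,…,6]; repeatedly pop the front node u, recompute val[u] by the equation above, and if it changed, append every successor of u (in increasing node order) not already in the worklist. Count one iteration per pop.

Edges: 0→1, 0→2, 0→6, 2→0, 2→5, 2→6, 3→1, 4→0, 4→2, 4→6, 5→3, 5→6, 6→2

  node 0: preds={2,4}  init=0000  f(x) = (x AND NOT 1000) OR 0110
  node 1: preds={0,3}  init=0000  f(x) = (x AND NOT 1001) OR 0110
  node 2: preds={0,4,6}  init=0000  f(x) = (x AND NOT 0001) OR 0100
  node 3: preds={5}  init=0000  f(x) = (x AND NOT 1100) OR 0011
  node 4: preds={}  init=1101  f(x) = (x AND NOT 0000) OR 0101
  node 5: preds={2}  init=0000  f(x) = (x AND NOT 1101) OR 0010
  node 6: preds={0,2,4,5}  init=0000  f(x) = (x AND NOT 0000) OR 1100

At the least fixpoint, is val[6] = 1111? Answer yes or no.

Worklist (11 pops):
  #1 pop 0: in=1101 → 0111 (was 0000); enqueue []
  #2 pop 1: in=0111 → 0110 (was 0000); enqueue []
  #3 pop 2: in=1111 → 1110 (was 0000); enqueue [0]
  #4 pop 3: in=0000 → 0011 (was 0000); enqueue [1]
  #5 pop 4: in=0000 → 1101 (no change)
  #6 pop 5: in=1110 → 0010 (was 0000); enqueue [3]
  #7 pop 6: in=1111 → 1111 (was 0000); enqueue [2]
  #8 pop 0: in=1111 → 0111 (no change)
  #9 pop 1: in=0111 → 0110 (no change)
  #10 pop 3: in=0010 → 0011 (no change)
  #11 pop 2: in=1111 → 1110 (no change)

Fixpoint:
  val[0] = 0111
  val[1] = 0110
  val[2] = 1110
  val[3] = 0011
  val[4] = 1101
  val[5] = 0010
  val[6] = 1111

yes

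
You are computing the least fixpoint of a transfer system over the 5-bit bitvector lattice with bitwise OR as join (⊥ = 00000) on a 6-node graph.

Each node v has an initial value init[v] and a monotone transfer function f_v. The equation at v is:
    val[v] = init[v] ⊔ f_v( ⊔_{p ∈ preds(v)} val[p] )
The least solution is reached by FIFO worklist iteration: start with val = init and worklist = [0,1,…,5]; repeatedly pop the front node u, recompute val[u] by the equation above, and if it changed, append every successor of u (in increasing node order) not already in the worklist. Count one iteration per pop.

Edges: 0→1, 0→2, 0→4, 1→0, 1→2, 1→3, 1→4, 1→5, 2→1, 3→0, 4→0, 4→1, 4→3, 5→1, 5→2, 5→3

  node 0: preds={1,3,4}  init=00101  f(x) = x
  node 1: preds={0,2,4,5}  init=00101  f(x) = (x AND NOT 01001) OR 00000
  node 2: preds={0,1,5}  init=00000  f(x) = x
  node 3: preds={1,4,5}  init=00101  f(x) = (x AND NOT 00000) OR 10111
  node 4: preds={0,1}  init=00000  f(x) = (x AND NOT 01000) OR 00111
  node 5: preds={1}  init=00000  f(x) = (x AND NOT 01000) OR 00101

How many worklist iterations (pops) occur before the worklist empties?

Iteration log — 21 steps:
  step 1. node 0  ⊔preds=00101  new=00101  stable
  step 2. node 1  ⊔preds=00101  new=00101  stable
  step 3. node 2  ⊔preds=00101  new=00101  old=00000  +wl: 1
  step 4. node 3  ⊔preds=00101  new=10111  old=00101  +wl: 0
  step 5. node 4  ⊔preds=00101  new=00111  old=00000  +wl: 3
  step 6. node 5  ⊔preds=00101  new=00101  old=00000  +wl: 2
  step 7. node 1  ⊔preds=00111  new=00111  old=00101  +wl: 4,5
  step 8. node 0  ⊔preds=10111  new=10111  old=00101  +wl: 1
  step 9. node 3  ⊔preds=00111  new=10111  stable
  step 10. node 2  ⊔preds=10111  new=10111  old=00101  +wl: 
  step 11. node 4  ⊔preds=10111  new=10111  old=00111  +wl: 0,3
  step 12. node 5  ⊔preds=00111  new=00111  old=00101  +wl: 2
  step 13. node 1  ⊔preds=10111  new=10111  old=00111  +wl: 4,5
  step 14. node 0  ⊔preds=10111  new=10111  stable
  step 15. node 3  ⊔preds=10111  new=10111  stable
  step 16. node 2  ⊔preds=10111  new=10111  stable
  step 17. node 4  ⊔preds=10111  new=10111  stable
  step 18. node 5  ⊔preds=10111  new=10111  old=00111  +wl: 1,2,3
  step 19. node 1  ⊔preds=10111  new=10111  stable
  step 20. node 2  ⊔preds=10111  new=10111  stable
  step 21. node 3  ⊔preds=10111  new=10111  stable

Least fixpoint reached:
  node 0: 10111
  node 1: 10111
  node 2: 10111
  node 3: 10111
  node 4: 10111
  node 5: 10111

21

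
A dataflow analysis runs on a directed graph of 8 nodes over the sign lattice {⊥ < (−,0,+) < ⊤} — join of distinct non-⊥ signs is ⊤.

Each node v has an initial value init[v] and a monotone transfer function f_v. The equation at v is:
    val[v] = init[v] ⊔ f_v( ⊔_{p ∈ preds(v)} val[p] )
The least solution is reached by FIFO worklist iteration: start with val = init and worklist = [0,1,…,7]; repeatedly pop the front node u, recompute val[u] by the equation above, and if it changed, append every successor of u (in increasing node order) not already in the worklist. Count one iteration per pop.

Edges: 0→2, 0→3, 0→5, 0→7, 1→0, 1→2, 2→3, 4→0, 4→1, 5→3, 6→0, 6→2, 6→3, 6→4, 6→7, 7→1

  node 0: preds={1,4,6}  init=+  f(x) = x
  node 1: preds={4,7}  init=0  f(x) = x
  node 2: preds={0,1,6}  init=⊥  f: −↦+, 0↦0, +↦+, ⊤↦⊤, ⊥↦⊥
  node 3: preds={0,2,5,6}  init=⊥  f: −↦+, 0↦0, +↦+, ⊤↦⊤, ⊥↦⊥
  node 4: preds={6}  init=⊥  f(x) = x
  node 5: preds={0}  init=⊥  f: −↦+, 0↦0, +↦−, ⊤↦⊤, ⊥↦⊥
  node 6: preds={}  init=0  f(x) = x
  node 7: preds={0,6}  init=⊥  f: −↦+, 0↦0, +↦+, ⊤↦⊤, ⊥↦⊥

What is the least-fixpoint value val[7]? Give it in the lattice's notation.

⊤

Worklist (13 pops):
  #1 pop 0: in=0 → ⊤ (was +); enqueue []
  #2 pop 1: in=⊥ → 0 (no change)
  #3 pop 2: in=⊤ → ⊤ (was ⊥); enqueue []
  #4 pop 3: in=⊤ → ⊤ (was ⊥); enqueue []
  #5 pop 4: in=0 → 0 (was ⊥); enqueue [0,1]
  #6 pop 5: in=⊤ → ⊤ (was ⊥); enqueue [3]
  #7 pop 6: in=⊥ → 0 (no change)
  #8 pop 7: in=⊤ → ⊤ (was ⊥); enqueue []
  #9 pop 0: in=0 → ⊤ (no change)
  #10 pop 1: in=⊤ → ⊤ (was 0); enqueue [0,2]
  #11 pop 3: in=⊤ → ⊤ (no change)
  #12 pop 0: in=⊤ → ⊤ (no change)
  #13 pop 2: in=⊤ → ⊤ (no change)

Fixpoint:
  val[0] = ⊤
  val[1] = ⊤
  val[2] = ⊤
  val[3] = ⊤
  val[4] = 0
  val[5] = ⊤
  val[6] = 0
  val[7] = ⊤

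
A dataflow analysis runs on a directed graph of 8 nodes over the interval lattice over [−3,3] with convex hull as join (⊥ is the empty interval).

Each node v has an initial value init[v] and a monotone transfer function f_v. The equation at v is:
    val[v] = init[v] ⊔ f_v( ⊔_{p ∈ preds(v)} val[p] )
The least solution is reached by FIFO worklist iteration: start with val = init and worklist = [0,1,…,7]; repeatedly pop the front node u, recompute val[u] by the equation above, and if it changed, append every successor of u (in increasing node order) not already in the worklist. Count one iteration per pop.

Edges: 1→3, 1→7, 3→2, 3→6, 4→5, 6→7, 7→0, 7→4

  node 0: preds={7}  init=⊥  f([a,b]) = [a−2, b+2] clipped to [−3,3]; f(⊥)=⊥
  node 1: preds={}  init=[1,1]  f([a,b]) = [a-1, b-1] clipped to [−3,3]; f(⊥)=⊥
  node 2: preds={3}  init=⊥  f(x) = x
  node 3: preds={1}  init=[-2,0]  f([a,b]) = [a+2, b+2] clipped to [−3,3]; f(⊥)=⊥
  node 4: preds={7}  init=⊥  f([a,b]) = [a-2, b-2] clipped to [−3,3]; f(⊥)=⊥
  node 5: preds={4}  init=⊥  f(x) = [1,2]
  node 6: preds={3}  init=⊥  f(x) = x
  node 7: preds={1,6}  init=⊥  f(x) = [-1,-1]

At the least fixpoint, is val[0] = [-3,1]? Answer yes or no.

yes

Trace (12 dequeues):
  [1] u=0 | in ⊥ | out ⊥ | ==
  [2] u=1 | in ⊥ | out [1,1] | ==
  [3] u=2 | in [-2,0] | out [-2,0] | prev ⊥ | push {}
  [4] u=3 | in [1,1] | out [-2,3] | prev [-2,0] | push {2}
  [5] u=4 | in ⊥ | out ⊥ | ==
  [6] u=5 | in ⊥ | out [1,2] | prev ⊥ | push {}
  [7] u=6 | in [-2,3] | out [-2,3] | prev ⊥ | push {}
  [8] u=7 | in [-2,3] | out [-1,-1] | prev ⊥ | push {0,4}
  [9] u=2 | in [-2,3] | out [-2,3] | prev [-2,0] | push {}
  [10] u=0 | in [-1,-1] | out [-3,1] | prev ⊥ | push {}
  [11] u=4 | in [-1,-1] | out [-3,-3] | prev ⊥ | push {5}
  [12] u=5 | in [-3,-3] | out [1,2] | ==

Converged values:
  [0] [-3,1]
  [1] [1,1]
  [2] [-2,3]
  [3] [-2,3]
  [4] [-3,-3]
  [5] [1,2]
  [6] [-2,3]
  [7] [-1,-1]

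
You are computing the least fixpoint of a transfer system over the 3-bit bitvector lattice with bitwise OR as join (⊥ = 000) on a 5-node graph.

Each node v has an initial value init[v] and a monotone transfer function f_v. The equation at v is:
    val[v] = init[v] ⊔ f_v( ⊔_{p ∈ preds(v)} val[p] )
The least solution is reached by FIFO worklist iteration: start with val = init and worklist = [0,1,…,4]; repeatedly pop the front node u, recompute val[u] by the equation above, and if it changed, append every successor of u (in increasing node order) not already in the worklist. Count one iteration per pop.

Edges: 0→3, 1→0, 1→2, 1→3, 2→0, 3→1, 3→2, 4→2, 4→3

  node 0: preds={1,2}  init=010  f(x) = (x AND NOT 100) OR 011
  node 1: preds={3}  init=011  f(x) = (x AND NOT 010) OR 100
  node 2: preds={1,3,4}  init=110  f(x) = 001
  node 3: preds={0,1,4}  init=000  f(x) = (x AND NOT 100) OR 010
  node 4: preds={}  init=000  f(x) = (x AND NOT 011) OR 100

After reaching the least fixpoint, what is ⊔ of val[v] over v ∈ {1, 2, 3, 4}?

111

Trace (9 dequeues):
  [1] u=0 | in 111 | out 011 | prev 010 | push {}
  [2] u=1 | in 000 | out 111 | prev 011 | push {0}
  [3] u=2 | in 111 | out 111 | prev 110 | push {}
  [4] u=3 | in 111 | out 011 | prev 000 | push {1,2}
  [5] u=4 | in 000 | out 100 | prev 000 | push {3}
  [6] u=0 | in 111 | out 011 | ==
  [7] u=1 | in 011 | out 111 | ==
  [8] u=2 | in 111 | out 111 | ==
  [9] u=3 | in 111 | out 011 | ==

Converged values:
  [0] 011
  [1] 111
  [2] 111
  [3] 011
  [4] 100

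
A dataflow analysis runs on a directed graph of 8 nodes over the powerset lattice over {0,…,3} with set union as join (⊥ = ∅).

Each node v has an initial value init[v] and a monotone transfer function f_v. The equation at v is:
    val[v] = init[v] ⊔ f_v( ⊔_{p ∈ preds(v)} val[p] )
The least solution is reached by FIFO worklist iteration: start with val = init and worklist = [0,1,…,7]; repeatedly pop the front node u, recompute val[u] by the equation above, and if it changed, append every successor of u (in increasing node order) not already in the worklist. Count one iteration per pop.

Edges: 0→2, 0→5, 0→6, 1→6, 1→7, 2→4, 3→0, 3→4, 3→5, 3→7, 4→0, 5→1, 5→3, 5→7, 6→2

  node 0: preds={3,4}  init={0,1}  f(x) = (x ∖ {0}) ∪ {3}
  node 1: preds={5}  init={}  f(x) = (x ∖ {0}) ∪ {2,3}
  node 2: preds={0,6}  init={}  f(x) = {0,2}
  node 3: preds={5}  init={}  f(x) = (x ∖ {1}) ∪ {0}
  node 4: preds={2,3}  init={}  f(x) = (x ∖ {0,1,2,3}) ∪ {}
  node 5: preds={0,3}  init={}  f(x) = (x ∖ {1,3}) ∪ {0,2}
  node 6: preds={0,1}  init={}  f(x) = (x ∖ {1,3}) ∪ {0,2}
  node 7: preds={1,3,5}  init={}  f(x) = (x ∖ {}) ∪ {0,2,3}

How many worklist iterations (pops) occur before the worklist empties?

18

Iteration log — 18 steps:
  step 1. node 0  ⊔preds={}  new={0,1,3}  old={0,1}  +wl: 
  step 2. node 1  ⊔preds={}  new={2,3}  old={}  +wl: 
  step 3. node 2  ⊔preds={0,1,3}  new={0,2}  old={}  +wl: 
  step 4. node 3  ⊔preds={}  new={0}  old={}  +wl: 0
  step 5. node 4  ⊔preds={0,2}  new={}  stable
  step 6. node 5  ⊔preds={0,1,3}  new={0,2}  old={}  +wl: 1,3
  step 7. node 6  ⊔preds={0,1,2,3}  new={0,2}  old={}  +wl: 2
  step 8. node 7  ⊔preds={0,2,3}  new={0,2,3}  old={}  +wl: 
  step 9. node 0  ⊔preds={0}  new={0,1,3}  stable
  step 10. node 1  ⊔preds={0,2}  new={2,3}  stable
  step 11. node 3  ⊔preds={0,2}  new={0,2}  old={0}  +wl: 0,4,5,7
  step 12. node 2  ⊔preds={0,1,2,3}  new={0,2}  stable
  step 13. node 0  ⊔preds={0,2}  new={0,1,2,3}  old={0,1,3}  +wl: 2,6
  step 14. node 4  ⊔preds={0,2}  new={}  stable
  step 15. node 5  ⊔preds={0,1,2,3}  new={0,2}  stable
  step 16. node 7  ⊔preds={0,2,3}  new={0,2,3}  stable
  step 17. node 2  ⊔preds={0,1,2,3}  new={0,2}  stable
  step 18. node 6  ⊔preds={0,1,2,3}  new={0,2}  stable

Least fixpoint reached:
  node 0: {0,1,2,3}
  node 1: {2,3}
  node 2: {0,2}
  node 3: {0,2}
  node 4: {}
  node 5: {0,2}
  node 6: {0,2}
  node 7: {0,2,3}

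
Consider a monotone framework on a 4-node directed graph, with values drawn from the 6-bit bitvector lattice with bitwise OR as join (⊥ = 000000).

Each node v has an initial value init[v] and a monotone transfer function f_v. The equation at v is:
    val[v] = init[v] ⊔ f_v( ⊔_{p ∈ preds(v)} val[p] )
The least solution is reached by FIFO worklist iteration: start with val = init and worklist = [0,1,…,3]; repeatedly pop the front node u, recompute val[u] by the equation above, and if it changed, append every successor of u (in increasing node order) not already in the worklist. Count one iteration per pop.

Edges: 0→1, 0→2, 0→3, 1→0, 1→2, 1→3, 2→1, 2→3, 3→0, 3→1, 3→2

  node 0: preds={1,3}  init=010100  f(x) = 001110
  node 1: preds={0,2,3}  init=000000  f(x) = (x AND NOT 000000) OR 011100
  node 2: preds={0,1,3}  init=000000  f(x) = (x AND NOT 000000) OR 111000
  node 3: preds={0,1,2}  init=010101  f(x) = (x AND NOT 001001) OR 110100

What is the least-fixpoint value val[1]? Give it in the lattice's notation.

111111

Worklist (9 pops):
  #1 pop 0: in=010101 → 011110 (was 010100); enqueue []
  #2 pop 1: in=011111 → 011111 (was 000000); enqueue [0]
  #3 pop 2: in=011111 → 111111 (was 000000); enqueue [1]
  #4 pop 3: in=111111 → 110111 (was 010101); enqueue [2]
  #5 pop 0: in=111111 → 011110 (no change)
  #6 pop 1: in=111111 → 111111 (was 011111); enqueue [0,3]
  #7 pop 2: in=111111 → 111111 (no change)
  #8 pop 0: in=111111 → 011110 (no change)
  #9 pop 3: in=111111 → 110111 (no change)

Fixpoint:
  val[0] = 011110
  val[1] = 111111
  val[2] = 111111
  val[3] = 110111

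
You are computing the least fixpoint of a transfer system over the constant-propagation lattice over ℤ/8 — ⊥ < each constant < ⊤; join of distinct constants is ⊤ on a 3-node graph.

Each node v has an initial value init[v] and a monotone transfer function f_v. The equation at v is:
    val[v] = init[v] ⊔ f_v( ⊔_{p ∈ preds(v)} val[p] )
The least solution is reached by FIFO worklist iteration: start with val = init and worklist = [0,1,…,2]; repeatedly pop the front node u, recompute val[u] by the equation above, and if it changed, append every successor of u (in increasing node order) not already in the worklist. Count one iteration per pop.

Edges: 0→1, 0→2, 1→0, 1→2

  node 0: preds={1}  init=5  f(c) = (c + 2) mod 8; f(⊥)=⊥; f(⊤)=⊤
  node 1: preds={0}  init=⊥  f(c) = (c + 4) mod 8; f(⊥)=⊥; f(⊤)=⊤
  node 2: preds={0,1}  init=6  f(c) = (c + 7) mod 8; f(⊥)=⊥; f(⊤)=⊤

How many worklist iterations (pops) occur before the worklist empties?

Iteration log — 7 steps:
  step 1. node 0  ⊔preds=⊥  new=5  stable
  step 2. node 1  ⊔preds=5  new=1  old=⊥  +wl: 0
  step 3. node 2  ⊔preds=⊤  new=⊤  old=6  +wl: 
  step 4. node 0  ⊔preds=1  new=⊤  old=5  +wl: 1,2
  step 5. node 1  ⊔preds=⊤  new=⊤  old=1  +wl: 0
  step 6. node 2  ⊔preds=⊤  new=⊤  stable
  step 7. node 0  ⊔preds=⊤  new=⊤  stable

Least fixpoint reached:
  node 0: ⊤
  node 1: ⊤
  node 2: ⊤

7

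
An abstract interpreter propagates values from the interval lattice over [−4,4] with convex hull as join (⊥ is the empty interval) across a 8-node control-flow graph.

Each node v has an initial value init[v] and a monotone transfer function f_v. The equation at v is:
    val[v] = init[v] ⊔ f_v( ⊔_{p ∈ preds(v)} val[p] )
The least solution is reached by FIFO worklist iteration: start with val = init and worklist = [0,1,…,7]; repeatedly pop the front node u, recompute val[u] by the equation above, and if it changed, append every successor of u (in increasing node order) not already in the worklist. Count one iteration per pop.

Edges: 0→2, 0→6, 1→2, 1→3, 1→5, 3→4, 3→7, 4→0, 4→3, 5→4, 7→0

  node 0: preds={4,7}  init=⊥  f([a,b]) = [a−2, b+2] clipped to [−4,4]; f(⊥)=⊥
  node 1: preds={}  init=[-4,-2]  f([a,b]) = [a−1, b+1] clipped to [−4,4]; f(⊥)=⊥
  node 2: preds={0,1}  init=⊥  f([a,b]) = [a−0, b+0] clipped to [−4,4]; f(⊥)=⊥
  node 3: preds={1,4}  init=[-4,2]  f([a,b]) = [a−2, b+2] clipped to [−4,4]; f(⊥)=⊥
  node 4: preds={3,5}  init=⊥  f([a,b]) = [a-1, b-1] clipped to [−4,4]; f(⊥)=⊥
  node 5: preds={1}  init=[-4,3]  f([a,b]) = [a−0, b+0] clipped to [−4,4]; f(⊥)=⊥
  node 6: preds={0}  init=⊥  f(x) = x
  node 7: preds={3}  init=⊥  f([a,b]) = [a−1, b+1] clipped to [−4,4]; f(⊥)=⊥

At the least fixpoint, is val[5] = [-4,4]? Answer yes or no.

Worklist (16 pops):
  #1 pop 0: in=⊥ → ⊥ (no change)
  #2 pop 1: in=⊥ → [-4,-2] (no change)
  #3 pop 2: in=[-4,-2] → [-4,-2] (was ⊥); enqueue []
  #4 pop 3: in=[-4,-2] → [-4,2] (no change)
  #5 pop 4: in=[-4,3] → [-4,2] (was ⊥); enqueue [0,3]
  #6 pop 5: in=[-4,-2] → [-4,3] (no change)
  #7 pop 6: in=⊥ → ⊥ (no change)
  #8 pop 7: in=[-4,2] → [-4,3] (was ⊥); enqueue []
  #9 pop 0: in=[-4,3] → [-4,4] (was ⊥); enqueue [2,6]
  #10 pop 3: in=[-4,2] → [-4,4] (was [-4,2]); enqueue [4,7]
  #11 pop 2: in=[-4,4] → [-4,4] (was [-4,-2]); enqueue []
  #12 pop 6: in=[-4,4] → [-4,4] (was ⊥); enqueue []
  #13 pop 4: in=[-4,4] → [-4,3] (was [-4,2]); enqueue [0,3]
  #14 pop 7: in=[-4,4] → [-4,4] (was [-4,3]); enqueue []
  #15 pop 0: in=[-4,4] → [-4,4] (no change)
  #16 pop 3: in=[-4,3] → [-4,4] (no change)

Fixpoint:
  val[0] = [-4,4]
  val[1] = [-4,-2]
  val[2] = [-4,4]
  val[3] = [-4,4]
  val[4] = [-4,3]
  val[5] = [-4,3]
  val[6] = [-4,4]
  val[7] = [-4,4]

no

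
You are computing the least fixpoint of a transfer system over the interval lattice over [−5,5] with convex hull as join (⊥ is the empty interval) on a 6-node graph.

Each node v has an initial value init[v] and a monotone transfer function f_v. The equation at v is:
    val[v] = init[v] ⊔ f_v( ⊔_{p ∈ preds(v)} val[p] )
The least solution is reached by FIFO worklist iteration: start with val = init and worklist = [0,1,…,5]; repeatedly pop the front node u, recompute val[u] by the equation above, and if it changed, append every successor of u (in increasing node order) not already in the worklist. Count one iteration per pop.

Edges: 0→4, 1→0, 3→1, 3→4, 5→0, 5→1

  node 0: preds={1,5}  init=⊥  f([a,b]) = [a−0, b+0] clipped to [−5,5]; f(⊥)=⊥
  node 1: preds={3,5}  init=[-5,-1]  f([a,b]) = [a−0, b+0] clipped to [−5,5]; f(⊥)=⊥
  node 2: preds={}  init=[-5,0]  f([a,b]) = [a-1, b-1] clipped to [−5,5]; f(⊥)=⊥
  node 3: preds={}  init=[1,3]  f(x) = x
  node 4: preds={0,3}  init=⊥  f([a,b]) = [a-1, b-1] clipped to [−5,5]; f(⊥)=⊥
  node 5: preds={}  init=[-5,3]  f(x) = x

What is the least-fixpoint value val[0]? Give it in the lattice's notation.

Worklist (7 pops):
  #1 pop 0: in=[-5,3] → [-5,3] (was ⊥); enqueue []
  #2 pop 1: in=[-5,3] → [-5,3] (was [-5,-1]); enqueue [0]
  #3 pop 2: in=⊥ → [-5,0] (no change)
  #4 pop 3: in=⊥ → [1,3] (no change)
  #5 pop 4: in=[-5,3] → [-5,2] (was ⊥); enqueue []
  #6 pop 5: in=⊥ → [-5,3] (no change)
  #7 pop 0: in=[-5,3] → [-5,3] (no change)

Fixpoint:
  val[0] = [-5,3]
  val[1] = [-5,3]
  val[2] = [-5,0]
  val[3] = [1,3]
  val[4] = [-5,2]
  val[5] = [-5,3]

[-5,3]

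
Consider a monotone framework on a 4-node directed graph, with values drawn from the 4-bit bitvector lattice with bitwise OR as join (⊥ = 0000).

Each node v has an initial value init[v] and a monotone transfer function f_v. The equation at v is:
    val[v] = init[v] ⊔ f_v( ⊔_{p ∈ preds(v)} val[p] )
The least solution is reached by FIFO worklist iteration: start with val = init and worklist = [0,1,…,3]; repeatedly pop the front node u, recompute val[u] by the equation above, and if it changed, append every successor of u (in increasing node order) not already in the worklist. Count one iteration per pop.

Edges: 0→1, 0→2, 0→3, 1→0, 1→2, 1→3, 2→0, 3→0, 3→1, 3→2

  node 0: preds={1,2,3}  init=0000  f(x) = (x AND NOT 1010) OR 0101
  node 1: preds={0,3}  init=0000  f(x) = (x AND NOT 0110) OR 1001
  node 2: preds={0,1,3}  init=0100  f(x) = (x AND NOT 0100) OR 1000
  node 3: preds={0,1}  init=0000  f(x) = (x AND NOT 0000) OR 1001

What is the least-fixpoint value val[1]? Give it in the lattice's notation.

1001

Iteration log — 7 steps:
  step 1. node 0  ⊔preds=0100  new=0101  old=0000  +wl: 
  step 2. node 1  ⊔preds=0101  new=1001  old=0000  +wl: 0
  step 3. node 2  ⊔preds=1101  new=1101  old=0100  +wl: 
  step 4. node 3  ⊔preds=1101  new=1101  old=0000  +wl: 1,2
  step 5. node 0  ⊔preds=1101  new=0101  stable
  step 6. node 1  ⊔preds=1101  new=1001  stable
  step 7. node 2  ⊔preds=1101  new=1101  stable

Least fixpoint reached:
  node 0: 0101
  node 1: 1001
  node 2: 1101
  node 3: 1101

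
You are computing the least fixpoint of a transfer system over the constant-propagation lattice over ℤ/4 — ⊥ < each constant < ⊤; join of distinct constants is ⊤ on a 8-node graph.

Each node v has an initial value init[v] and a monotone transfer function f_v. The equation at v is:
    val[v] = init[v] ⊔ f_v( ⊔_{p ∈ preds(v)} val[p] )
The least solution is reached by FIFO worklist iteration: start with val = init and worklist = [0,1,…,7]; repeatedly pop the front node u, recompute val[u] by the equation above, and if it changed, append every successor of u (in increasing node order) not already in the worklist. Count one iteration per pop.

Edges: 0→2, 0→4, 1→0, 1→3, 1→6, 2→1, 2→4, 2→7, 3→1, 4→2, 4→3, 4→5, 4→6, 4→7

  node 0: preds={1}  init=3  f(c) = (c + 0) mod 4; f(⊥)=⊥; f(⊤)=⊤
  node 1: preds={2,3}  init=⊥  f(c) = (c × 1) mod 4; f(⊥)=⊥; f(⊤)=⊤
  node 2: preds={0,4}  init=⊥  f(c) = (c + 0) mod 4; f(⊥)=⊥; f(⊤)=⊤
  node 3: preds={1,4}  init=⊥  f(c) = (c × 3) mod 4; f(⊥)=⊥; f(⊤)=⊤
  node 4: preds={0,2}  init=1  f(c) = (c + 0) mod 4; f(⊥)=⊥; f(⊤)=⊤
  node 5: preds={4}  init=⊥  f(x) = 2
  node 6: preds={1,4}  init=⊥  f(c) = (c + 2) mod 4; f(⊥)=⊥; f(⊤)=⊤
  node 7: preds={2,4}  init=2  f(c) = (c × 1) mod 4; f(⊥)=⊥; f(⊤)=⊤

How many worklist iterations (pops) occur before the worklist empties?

Iteration log — 16 steps:
  step 1. node 0  ⊔preds=⊥  new=3  stable
  step 2. node 1  ⊔preds=⊥  new=⊥  stable
  step 3. node 2  ⊔preds=⊤  new=⊤  old=⊥  +wl: 1
  step 4. node 3  ⊔preds=1  new=3  old=⊥  +wl: 
  step 5. node 4  ⊔preds=⊤  new=⊤  old=1  +wl: 2,3
  step 6. node 5  ⊔preds=⊤  new=2  old=⊥  +wl: 
  step 7. node 6  ⊔preds=⊤  new=⊤  old=⊥  +wl: 
  step 8. node 7  ⊔preds=⊤  new=⊤  old=2  +wl: 
  step 9. node 1  ⊔preds=⊤  new=⊤  old=⊥  +wl: 0,6
  step 10. node 2  ⊔preds=⊤  new=⊤  stable
  step 11. node 3  ⊔preds=⊤  new=⊤  old=3  +wl: 1
  step 12. node 0  ⊔preds=⊤  new=⊤  old=3  +wl: 2,4
  step 13. node 6  ⊔preds=⊤  new=⊤  stable
  step 14. node 1  ⊔preds=⊤  new=⊤  stable
  step 15. node 2  ⊔preds=⊤  new=⊤  stable
  step 16. node 4  ⊔preds=⊤  new=⊤  stable

Least fixpoint reached:
  node 0: ⊤
  node 1: ⊤
  node 2: ⊤
  node 3: ⊤
  node 4: ⊤
  node 5: 2
  node 6: ⊤
  node 7: ⊤

16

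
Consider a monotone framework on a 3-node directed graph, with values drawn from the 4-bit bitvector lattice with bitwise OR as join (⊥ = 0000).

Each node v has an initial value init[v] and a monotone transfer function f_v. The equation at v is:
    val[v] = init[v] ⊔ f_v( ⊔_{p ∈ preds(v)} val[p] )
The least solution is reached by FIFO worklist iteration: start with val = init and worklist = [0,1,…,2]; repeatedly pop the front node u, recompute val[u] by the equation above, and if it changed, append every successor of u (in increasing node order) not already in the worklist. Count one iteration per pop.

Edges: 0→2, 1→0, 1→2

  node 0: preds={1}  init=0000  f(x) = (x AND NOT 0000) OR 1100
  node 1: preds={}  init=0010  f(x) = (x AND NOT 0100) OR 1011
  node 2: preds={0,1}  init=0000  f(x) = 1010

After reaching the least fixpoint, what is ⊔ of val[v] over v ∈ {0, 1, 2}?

1111

Worklist (5 pops):
  #1 pop 0: in=0010 → 1110 (was 0000); enqueue []
  #2 pop 1: in=0000 → 1011 (was 0010); enqueue [0]
  #3 pop 2: in=1111 → 1010 (was 0000); enqueue []
  #4 pop 0: in=1011 → 1111 (was 1110); enqueue [2]
  #5 pop 2: in=1111 → 1010 (no change)

Fixpoint:
  val[0] = 1111
  val[1] = 1011
  val[2] = 1010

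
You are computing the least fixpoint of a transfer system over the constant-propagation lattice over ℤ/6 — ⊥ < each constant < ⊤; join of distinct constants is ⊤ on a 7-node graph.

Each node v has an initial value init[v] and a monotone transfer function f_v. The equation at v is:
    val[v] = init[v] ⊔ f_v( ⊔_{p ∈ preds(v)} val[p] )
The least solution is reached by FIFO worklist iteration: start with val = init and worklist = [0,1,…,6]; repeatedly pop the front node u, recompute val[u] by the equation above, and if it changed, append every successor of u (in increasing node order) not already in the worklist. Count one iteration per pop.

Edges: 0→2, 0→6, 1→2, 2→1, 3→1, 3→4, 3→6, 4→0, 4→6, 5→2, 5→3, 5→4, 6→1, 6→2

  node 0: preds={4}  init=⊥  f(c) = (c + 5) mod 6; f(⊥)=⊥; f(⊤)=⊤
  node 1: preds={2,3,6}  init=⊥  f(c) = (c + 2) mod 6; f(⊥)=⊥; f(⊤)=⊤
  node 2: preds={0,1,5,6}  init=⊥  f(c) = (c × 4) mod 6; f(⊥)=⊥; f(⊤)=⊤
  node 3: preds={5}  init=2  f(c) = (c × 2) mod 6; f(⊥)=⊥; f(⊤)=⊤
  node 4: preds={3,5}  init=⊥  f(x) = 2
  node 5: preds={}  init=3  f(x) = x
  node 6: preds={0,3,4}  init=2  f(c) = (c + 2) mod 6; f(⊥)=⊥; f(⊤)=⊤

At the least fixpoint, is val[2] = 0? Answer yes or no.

Worklist (11 pops):
  #1 pop 0: in=⊥ → ⊥ (no change)
  #2 pop 1: in=2 → 4 (was ⊥); enqueue []
  #3 pop 2: in=⊤ → ⊤ (was ⊥); enqueue [1]
  #4 pop 3: in=3 → ⊤ (was 2); enqueue []
  #5 pop 4: in=⊤ → 2 (was ⊥); enqueue [0]
  #6 pop 5: in=⊥ → 3 (no change)
  #7 pop 6: in=⊤ → ⊤ (was 2); enqueue [2]
  #8 pop 1: in=⊤ → ⊤ (was 4); enqueue []
  #9 pop 0: in=2 → 1 (was ⊥); enqueue [6]
  #10 pop 2: in=⊤ → ⊤ (no change)
  #11 pop 6: in=⊤ → ⊤ (no change)

Fixpoint:
  val[0] = 1
  val[1] = ⊤
  val[2] = ⊤
  val[3] = ⊤
  val[4] = 2
  val[5] = 3
  val[6] = ⊤

no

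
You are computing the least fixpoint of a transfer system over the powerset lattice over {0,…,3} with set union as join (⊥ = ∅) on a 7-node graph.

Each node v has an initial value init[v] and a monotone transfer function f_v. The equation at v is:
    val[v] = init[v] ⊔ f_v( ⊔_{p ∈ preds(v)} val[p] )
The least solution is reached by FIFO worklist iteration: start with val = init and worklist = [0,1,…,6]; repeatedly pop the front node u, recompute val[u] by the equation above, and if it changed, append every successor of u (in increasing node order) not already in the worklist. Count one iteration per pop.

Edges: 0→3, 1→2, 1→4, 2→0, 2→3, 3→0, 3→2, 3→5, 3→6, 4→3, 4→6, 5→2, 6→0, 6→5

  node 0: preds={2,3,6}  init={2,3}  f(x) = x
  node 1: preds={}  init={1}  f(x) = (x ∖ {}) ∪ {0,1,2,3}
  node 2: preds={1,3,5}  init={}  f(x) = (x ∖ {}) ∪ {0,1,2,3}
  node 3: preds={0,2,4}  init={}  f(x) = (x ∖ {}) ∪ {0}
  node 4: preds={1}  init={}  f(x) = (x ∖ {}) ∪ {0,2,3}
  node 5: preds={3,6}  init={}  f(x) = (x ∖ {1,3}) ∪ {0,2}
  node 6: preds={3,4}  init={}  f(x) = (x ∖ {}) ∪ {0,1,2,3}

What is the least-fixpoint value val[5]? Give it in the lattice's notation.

{0,2}

Trace (11 dequeues):
  [1] u=0 | in {} | out {2,3} | ==
  [2] u=1 | in {} | out {0,1,2,3} | prev {1} | push {}
  [3] u=2 | in {0,1,2,3} | out {0,1,2,3} | prev {} | push {0}
  [4] u=3 | in {0,1,2,3} | out {0,1,2,3} | prev {} | push {2}
  [5] u=4 | in {0,1,2,3} | out {0,1,2,3} | prev {} | push {3}
  [6] u=5 | in {0,1,2,3} | out {0,2} | prev {} | push {}
  [7] u=6 | in {0,1,2,3} | out {0,1,2,3} | prev {} | push {5}
  [8] u=0 | in {0,1,2,3} | out {0,1,2,3} | prev {2,3} | push {}
  [9] u=2 | in {0,1,2,3} | out {0,1,2,3} | ==
  [10] u=3 | in {0,1,2,3} | out {0,1,2,3} | ==
  [11] u=5 | in {0,1,2,3} | out {0,2} | ==

Converged values:
  [0] {0,1,2,3}
  [1] {0,1,2,3}
  [2] {0,1,2,3}
  [3] {0,1,2,3}
  [4] {0,1,2,3}
  [5] {0,2}
  [6] {0,1,2,3}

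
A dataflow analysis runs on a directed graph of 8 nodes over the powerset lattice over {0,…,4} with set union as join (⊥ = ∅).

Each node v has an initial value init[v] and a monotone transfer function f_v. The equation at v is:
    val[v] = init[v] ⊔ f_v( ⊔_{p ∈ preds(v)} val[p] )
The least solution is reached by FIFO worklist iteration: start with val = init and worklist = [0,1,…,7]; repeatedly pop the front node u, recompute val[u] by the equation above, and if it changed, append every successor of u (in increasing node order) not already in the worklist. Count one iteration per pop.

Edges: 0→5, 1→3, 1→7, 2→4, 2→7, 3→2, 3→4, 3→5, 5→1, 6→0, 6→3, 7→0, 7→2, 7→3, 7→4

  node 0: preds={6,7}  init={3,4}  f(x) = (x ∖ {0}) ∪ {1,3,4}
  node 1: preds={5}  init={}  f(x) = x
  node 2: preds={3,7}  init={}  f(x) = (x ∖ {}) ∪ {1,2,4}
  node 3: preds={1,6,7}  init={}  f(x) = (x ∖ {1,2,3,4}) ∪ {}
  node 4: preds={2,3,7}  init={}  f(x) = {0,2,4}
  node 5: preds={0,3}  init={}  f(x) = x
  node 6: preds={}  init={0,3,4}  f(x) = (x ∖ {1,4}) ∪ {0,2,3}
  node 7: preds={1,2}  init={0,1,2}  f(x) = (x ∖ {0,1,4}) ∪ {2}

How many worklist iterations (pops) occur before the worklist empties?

18

Iteration log — 18 steps:
  step 1. node 0  ⊔preds={0,1,2,3,4}  new={1,2,3,4}  old={3,4}  +wl: 
  step 2. node 1  ⊔preds={}  new={}  stable
  step 3. node 2  ⊔preds={0,1,2}  new={0,1,2,4}  old={}  +wl: 
  step 4. node 3  ⊔preds={0,1,2,3,4}  new={0}  old={}  +wl: 2
  step 5. node 4  ⊔preds={0,1,2,4}  new={0,2,4}  old={}  +wl: 
  step 6. node 5  ⊔preds={0,1,2,3,4}  new={0,1,2,3,4}  old={}  +wl: 1
  step 7. node 6  ⊔preds={}  new={0,2,3,4}  old={0,3,4}  +wl: 0,3
  step 8. node 7  ⊔preds={0,1,2,4}  new={0,1,2}  stable
  step 9. node 2  ⊔preds={0,1,2}  new={0,1,2,4}  stable
  step 10. node 1  ⊔preds={0,1,2,3,4}  new={0,1,2,3,4}  old={}  +wl: 7
  step 11. node 0  ⊔preds={0,1,2,3,4}  new={1,2,3,4}  stable
  step 12. node 3  ⊔preds={0,1,2,3,4}  new={0}  stable
  step 13. node 7  ⊔preds={0,1,2,3,4}  new={0,1,2,3}  old={0,1,2}  +wl: 0,2,3,4
  step 14. node 0  ⊔preds={0,1,2,3,4}  new={1,2,3,4}  stable
  step 15. node 2  ⊔preds={0,1,2,3}  new={0,1,2,3,4}  old={0,1,2,4}  +wl: 7
  step 16. node 3  ⊔preds={0,1,2,3,4}  new={0}  stable
  step 17. node 4  ⊔preds={0,1,2,3,4}  new={0,2,4}  stable
  step 18. node 7  ⊔preds={0,1,2,3,4}  new={0,1,2,3}  stable

Least fixpoint reached:
  node 0: {1,2,3,4}
  node 1: {0,1,2,3,4}
  node 2: {0,1,2,3,4}
  node 3: {0}
  node 4: {0,2,4}
  node 5: {0,1,2,3,4}
  node 6: {0,2,3,4}
  node 7: {0,1,2,3}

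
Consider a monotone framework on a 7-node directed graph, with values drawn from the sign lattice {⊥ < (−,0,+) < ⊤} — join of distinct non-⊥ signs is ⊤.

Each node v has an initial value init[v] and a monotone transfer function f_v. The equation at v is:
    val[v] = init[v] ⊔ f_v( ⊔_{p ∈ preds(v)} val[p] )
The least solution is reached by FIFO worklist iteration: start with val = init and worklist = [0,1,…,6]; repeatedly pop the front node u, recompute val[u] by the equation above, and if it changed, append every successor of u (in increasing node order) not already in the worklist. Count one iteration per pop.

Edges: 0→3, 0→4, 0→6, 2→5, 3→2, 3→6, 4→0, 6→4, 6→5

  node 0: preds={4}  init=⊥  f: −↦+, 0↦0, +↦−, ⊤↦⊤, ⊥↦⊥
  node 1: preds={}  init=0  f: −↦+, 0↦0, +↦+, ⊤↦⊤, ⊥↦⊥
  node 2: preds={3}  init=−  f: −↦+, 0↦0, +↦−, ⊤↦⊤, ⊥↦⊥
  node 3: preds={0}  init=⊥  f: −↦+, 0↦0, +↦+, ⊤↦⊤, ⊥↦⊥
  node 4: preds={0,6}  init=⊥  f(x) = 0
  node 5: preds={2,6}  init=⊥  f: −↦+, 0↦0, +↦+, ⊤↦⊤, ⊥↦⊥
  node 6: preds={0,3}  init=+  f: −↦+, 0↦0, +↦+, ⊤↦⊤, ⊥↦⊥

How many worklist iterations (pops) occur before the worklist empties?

Trace (14 dequeues):
  [1] u=0 | in ⊥ | out ⊥ | ==
  [2] u=1 | in ⊥ | out 0 | ==
  [3] u=2 | in ⊥ | out − | ==
  [4] u=3 | in ⊥ | out ⊥ | ==
  [5] u=4 | in + | out 0 | prev ⊥ | push {0}
  [6] u=5 | in ⊤ | out ⊤ | prev ⊥ | push {}
  [7] u=6 | in ⊥ | out + | ==
  [8] u=0 | in 0 | out 0 | prev ⊥ | push {3,4,6}
  [9] u=3 | in 0 | out 0 | prev ⊥ | push {2}
  [10] u=4 | in ⊤ | out 0 | ==
  [11] u=6 | in 0 | out ⊤ | prev + | push {4,5}
  [12] u=2 | in 0 | out ⊤ | prev − | push {}
  [13] u=4 | in ⊤ | out 0 | ==
  [14] u=5 | in ⊤ | out ⊤ | ==

Converged values:
  [0] 0
  [1] 0
  [2] ⊤
  [3] 0
  [4] 0
  [5] ⊤
  [6] ⊤

14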